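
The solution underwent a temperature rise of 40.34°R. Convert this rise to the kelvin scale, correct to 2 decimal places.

22.41 K

An interval of 1°R corresponds to 5/9 K.
40.34 × 5/9 = 22.41.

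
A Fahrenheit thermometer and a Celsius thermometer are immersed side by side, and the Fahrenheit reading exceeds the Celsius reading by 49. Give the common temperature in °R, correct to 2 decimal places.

529.92°R

Let x be the Fahrenheit reading; then the Celsius reading is 5/9·x - 17.7778.
(5/9·x - 17.7778) - x = -49  ⇒  (-4/9)·x = -31.2222  ⇒  x = 70.2500°F.
In Celsius: (70.25 - 32) × 5/9 = 21.2500°C.
In Rankine: 21.2500 × 1.8 + 491.67 = 529.92°R.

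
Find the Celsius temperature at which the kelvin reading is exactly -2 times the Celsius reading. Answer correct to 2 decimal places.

Let C be the Celsius reading. The kelvin reading is K = 1·C + 273.15.
Require K = -2·C: 1·C + 273.15 = -2·C.
(3)·C = -273.15  ⇒  C = -91.05.

-91.05°C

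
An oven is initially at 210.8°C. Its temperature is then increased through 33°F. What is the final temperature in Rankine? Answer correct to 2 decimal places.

904.11°R

The 33°F change is an interval, so only the factor 5/9 applies: +33 × 5/9 = +18.3333°C.
Final Celsius temperature: 210.8000 + 18.3333 = 229.1333°C.
In Rankine: 229.1333 × 1.8 + 491.67 = 904.11°R.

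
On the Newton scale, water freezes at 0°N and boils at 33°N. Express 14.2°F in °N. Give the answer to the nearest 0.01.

-3.26°N

First in Celsius: (14.2 - 32) × 5/9 = -9.8889°C.
Linearly onto the Newton scale: 0 + (-9.8889 / 100) × (33 - 0) = -3.26°N.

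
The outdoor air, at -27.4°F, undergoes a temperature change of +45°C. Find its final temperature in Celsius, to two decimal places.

Initial temperature in Celsius: (-27.4 - 32) × 5/9 = -33.0000°C.
Final Celsius temperature: -33.0000 + 45.0000 = 12.0000°C.

12.00°C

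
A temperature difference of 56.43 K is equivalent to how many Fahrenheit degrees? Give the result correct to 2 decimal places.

101.57°F

An interval of 1 K corresponds to 1.8°F.
56.43 × 1.8 = 101.57.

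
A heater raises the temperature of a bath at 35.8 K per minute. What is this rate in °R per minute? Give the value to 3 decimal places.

The quantity depends on a temperature interval, so only the ratio of degree sizes applies; the offset between the scales is irrelevant.
A change of 1 K is a change of 1.8°R, so 35.8 × 1.8 = 64.440.

64.440 °R/minute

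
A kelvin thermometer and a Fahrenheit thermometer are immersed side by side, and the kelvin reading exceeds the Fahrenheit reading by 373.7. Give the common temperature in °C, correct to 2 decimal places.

-165.69°C

Let x be the kelvin reading; then the Fahrenheit reading is 1.8·x - 459.67.
(1.8·x - 459.67) - x = -373.7  ⇒  (0.8)·x = 85.97  ⇒  x = 107.4625 K.
In Celsius: 107.4625 - 273.15 = -165.69°C.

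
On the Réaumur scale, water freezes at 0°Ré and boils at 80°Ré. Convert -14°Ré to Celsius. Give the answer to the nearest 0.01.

Linear interpolation between the fixed points: C = (-14 - 0) × 100 / (80 - 0) = -17.5000°C.

-17.50°C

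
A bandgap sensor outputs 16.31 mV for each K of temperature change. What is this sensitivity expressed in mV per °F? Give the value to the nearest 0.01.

9.06 mV per °F

The quantity depends on a temperature interval, so only the ratio of degree sizes applies; the offset between the scales is irrelevant.
A change of 1°F is a change of 5/9 K, so per °F the value is 16.31 × 5/9 = 9.06.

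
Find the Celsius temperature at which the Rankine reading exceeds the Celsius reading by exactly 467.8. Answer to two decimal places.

-29.84°C

Let C be the Celsius reading. The Rankine reading is R = 1.8·C + 491.67.
Require R - C = 467.8: (0.8)·C + 491.67 = 467.8.
C = (467.8 - 491.67) / (0.8) = -29.84.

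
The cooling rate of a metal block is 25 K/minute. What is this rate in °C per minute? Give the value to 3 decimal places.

25.000 °C/minute

Since only a temperature interval is involved, the additive offset between the scales drops out.
A change of 1 K is a change of 1°C, so 25 × 1 = 25.000.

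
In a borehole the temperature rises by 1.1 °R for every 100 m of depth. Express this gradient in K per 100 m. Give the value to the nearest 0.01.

0.61 K/100 m

The quantity depends on a temperature interval, so only the ratio of degree sizes applies; the offset between the scales is irrelevant.
A change of 1°R is a change of 5/9 K, so 1.1 × 5/9 = 0.61.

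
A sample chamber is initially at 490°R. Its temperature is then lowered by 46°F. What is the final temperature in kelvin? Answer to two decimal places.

246.67 K

Initial temperature in Celsius: (490 - 491.67) × 5/9 = -0.9278°C.
The 46°F change is an interval, so only the factor 5/9 applies: -46 × 5/9 = -25.5556°C.
Final Celsius temperature: -0.9278 - 25.5556 = -26.4833°C.
In kelvin: -26.4833 + 273.15 = 246.67 K.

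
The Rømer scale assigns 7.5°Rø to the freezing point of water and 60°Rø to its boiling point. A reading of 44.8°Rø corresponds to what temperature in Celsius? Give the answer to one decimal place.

Linear interpolation between the fixed points: C = (44.8 - 7.5) × 100 / (60 - 7.5) = 71.0476°C.

71.0°C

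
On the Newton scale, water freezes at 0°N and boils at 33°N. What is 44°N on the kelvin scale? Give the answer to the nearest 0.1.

Linear interpolation between the fixed points: C = (44 - 0) × 100 / (33 - 0) = 133.3333°C.
Then 133.3333 + 273.15 = 406.5 K.

406.5 K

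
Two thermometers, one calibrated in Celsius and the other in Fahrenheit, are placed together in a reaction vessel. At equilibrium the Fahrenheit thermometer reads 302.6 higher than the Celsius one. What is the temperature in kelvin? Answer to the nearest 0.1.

611.4 K

Let x be the Celsius reading; then the Fahrenheit reading is 1.8·x + 32.
(1.8·x + 32) - x = 302.6  ⇒  (0.8)·x = 270.6  ⇒  x = 338.2500°C.
In kelvin: 338.2500 + 273.15 = 611.4 K.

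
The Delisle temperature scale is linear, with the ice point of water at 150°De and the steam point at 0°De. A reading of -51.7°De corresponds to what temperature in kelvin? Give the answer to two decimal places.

407.62 K

Linear interpolation between the fixed points: C = (-51.7 - 150) × 100 / (0 - 150) = 134.4667°C.
Then 134.4667 + 273.15 = 407.62 K.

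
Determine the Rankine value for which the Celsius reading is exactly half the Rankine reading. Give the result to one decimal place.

4916.7°R

Let R be the Rankine reading. The Celsius reading is C = 5/9·R - 273.15.
Require C = 0.5·R: 5/9·R - 273.15 = 0.5·R.
(1/18)·R = 273.15  ⇒  R = 4916.7.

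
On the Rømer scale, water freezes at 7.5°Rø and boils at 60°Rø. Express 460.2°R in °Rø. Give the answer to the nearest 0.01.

-1.68°Rø

First in Celsius: (460.2 - 491.67) × 5/9 = -17.4833°C.
Linearly onto the Rømer scale: 7.5 + (-17.4833 / 100) × (60 - 7.5) = -1.68°Rø.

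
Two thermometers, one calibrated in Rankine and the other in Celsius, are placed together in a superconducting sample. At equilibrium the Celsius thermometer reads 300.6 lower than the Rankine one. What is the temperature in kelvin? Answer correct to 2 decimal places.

34.31 K

Let x be the Rankine reading; then the Celsius reading is 5/9·x - 273.15.
(5/9·x - 273.15) - x = -300.6  ⇒  (-4/9)·x = -27.45  ⇒  x = 61.7625°R.
In Celsius: (61.7625 - 491.67) × 5/9 = -238.8375°C.
In kelvin: -238.8375 + 273.15 = 34.31 K.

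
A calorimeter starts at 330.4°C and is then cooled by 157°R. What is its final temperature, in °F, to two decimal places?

469.72°F

The 157°R change is an interval, so only the factor 5/9 applies: -157 × 5/9 = -87.2222°C.
Final Celsius temperature: 330.4000 - 87.2222 = 243.1778°C.
In Fahrenheit: 243.1778 × 1.8 + 32 = 469.72°F.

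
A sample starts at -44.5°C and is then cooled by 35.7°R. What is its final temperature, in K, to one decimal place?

208.8 K

The 35.7°R change is an interval, so only the factor 5/9 applies: -35.7 × 5/9 = -19.8333°C.
Final Celsius temperature: -44.5000 - 19.8333 = -64.3333°C.
In kelvin: -64.3333 + 273.15 = 208.8 K.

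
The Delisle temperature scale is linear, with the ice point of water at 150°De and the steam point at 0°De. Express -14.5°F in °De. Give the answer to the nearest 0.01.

First in Celsius: (-14.5 - 32) × 5/9 = -25.8333°C.
Linearly onto the Delisle scale: 150 + (-25.8333 / 100) × (0 - 150) = 188.75°De.

188.75°De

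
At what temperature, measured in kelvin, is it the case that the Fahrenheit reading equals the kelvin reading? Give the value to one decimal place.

Let K be the kelvin reading. The Fahrenheit reading is F = 1.8·K - 459.67.
Set F = K: 1.8·K - 459.67 = K.
(0.8)·K = 459.67  ⇒  K = 574.6.

574.6 K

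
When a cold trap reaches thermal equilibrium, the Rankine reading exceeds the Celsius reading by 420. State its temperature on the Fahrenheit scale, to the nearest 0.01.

-129.26°F

Let x be the Celsius reading; then the Rankine reading is 1.8·x + 491.67.
(1.8·x + 491.67) - x = 420  ⇒  (0.8)·x = -71.67  ⇒  x = -89.5875°C.
In Fahrenheit: -89.5875 × 1.8 + 32 = -129.26°F.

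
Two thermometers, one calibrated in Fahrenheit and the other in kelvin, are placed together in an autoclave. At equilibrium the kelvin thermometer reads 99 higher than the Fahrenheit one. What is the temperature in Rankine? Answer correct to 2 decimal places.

811.51°R

Let x be the Fahrenheit reading; then the kelvin reading is 5/9·x + 255.372.
(5/9·x + 255.372) - x = 99  ⇒  (-4/9)·x = -156.372  ⇒  x = 351.8375°F.
In Celsius: (351.8375 - 32) × 5/9 = 177.6875°C.
In Rankine: 177.6875 × 1.8 + 491.67 = 811.51°R.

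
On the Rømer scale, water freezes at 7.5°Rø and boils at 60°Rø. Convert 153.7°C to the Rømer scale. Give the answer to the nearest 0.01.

Linearly onto the Rømer scale: 7.5 + (153.7000 / 100) × (60 - 7.5) = 88.19°Rø.

88.19°Rø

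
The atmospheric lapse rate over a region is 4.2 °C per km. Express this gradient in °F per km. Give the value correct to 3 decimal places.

7.560 °F/km

Since only a temperature interval is involved, the additive offset between the scales drops out.
A change of 1°C is a change of 1.8°F, so 4.2 × 1.8 = 7.560.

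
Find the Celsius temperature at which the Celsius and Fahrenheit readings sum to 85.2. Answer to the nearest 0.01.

19.00°C

Let C be the Celsius reading. The Fahrenheit reading is F = 1.8·C + 32.
Require C + F = 85.2: (2.8)·C + 32 = 85.2.
C = (85.2 - 32) / (2.8) = 19.00.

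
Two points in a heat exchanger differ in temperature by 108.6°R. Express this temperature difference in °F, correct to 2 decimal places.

Rankine and Fahrenheit degrees are the same size, so the interval is unchanged: 108.60.

108.60°F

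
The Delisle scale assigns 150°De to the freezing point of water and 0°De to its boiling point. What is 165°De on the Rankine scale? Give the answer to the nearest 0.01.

473.67°R

Linear interpolation between the fixed points: C = (165 - 150) × 100 / (0 - 150) = -10.0000°C.
Then -10.0000 × 1.8 + 491.67 = 473.67°R.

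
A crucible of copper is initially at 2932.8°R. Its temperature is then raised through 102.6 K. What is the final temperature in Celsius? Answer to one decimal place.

Initial temperature in Celsius: (2932.8 - 491.67) × 5/9 = 1356.1833°C.
The 102.6 K change is an interval; Kelvin and Celsius degrees are the same size, so ΔC = +102.6°C.
Final Celsius temperature: 1356.1833 + 102.6000 = 1458.7833°C.

1458.8°C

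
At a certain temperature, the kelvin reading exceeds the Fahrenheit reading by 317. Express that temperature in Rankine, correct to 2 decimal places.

321.01°R

Let x be the kelvin reading; then the Fahrenheit reading is 1.8·x - 459.67.
(1.8·x - 459.67) - x = -317  ⇒  (0.8)·x = 142.67  ⇒  x = 178.3375 K.
In Celsius: 178.3375 - 273.15 = -94.8125°C.
In Rankine: -94.8125 × 1.8 + 491.67 = 321.01°R.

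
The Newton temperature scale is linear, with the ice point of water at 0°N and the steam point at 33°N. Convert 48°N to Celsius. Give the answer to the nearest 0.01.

Linear interpolation between the fixed points: C = (48 - 0) × 100 / (33 - 0) = 145.4545°C.

145.45°C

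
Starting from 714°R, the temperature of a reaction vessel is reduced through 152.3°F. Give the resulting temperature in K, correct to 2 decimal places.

312.06 K

Initial temperature in Celsius: (714 - 491.67) × 5/9 = 123.5167°C.
The 152.3°F change is an interval, so only the factor 5/9 applies: -152.3 × 5/9 = -84.6111°C.
Final Celsius temperature: 123.5167 - 84.6111 = 38.9056°C.
In kelvin: 38.9056 + 273.15 = 312.06 K.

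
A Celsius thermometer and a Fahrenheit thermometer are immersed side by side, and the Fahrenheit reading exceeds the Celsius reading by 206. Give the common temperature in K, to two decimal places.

Let x be the Celsius reading; then the Fahrenheit reading is 1.8·x + 32.
(1.8·x + 32) - x = 206  ⇒  (0.8)·x = 174  ⇒  x = 217.5000°C.
In kelvin: 217.5000 + 273.15 = 490.65 K.

490.65 K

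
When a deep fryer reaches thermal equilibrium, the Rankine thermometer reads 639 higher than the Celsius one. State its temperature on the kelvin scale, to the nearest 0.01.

Let x be the Celsius reading; then the Rankine reading is 1.8·x + 491.67.
(1.8·x + 491.67) - x = 639  ⇒  (0.8)·x = 147.33  ⇒  x = 184.1625°C.
In kelvin: 184.1625 + 273.15 = 457.31 K.

457.31 K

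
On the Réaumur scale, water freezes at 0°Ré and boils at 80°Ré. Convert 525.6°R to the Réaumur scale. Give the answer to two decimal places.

15.08°Ré

First in Celsius: (525.6 - 491.67) × 5/9 = 18.8500°C.
Linearly onto the Réaumur scale: 0 + (18.8500 / 100) × (80 - 0) = 15.08°Ré.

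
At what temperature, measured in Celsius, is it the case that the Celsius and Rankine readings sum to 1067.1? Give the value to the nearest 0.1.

Let C be the Celsius reading. The Rankine reading is R = 1.8·C + 491.67.
Require C + R = 1067.1: (2.8)·C + 491.67 = 1067.1.
C = (1067.1 - 491.67) / (2.8) = 205.5.

205.5°C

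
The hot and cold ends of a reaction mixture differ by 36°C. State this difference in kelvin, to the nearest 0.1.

Celsius and kelvin degrees are the same size, so the interval is unchanged: 36.0.

36.0 K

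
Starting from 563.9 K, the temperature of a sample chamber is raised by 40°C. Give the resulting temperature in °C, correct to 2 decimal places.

330.75°C

Initial temperature in Celsius: 563.9 - 273.15 = 290.7500°C.
Final Celsius temperature: 290.7500 + 40.0000 = 330.7500°C.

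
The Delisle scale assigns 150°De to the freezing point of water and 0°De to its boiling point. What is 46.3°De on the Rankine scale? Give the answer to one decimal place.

616.1°R

Linear interpolation between the fixed points: C = (46.3 - 150) × 100 / (0 - 150) = 69.1333°C.
Then 69.1333 × 1.8 + 491.67 = 616.1°R.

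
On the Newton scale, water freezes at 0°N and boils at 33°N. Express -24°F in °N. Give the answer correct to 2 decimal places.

-10.27°N

First in Celsius: (-24 - 32) × 5/9 = -31.1111°C.
Linearly onto the Newton scale: 0 + (-31.1111 / 100) × (33 - 0) = -10.27°N.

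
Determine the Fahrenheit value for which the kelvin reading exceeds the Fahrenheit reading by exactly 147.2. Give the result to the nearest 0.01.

243.39°F

Let F be the Fahrenheit reading. The kelvin reading is K = 5/9·F + 255.372.
Require K - F = 147.2: (-4/9)·F + 255.372 = 147.2.
F = (147.2 - 255.372) / (-4/9) = 243.39.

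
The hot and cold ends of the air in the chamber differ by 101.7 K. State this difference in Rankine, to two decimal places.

183.06°R

An interval of 1 K corresponds to 1.8°R.
101.7 × 1.8 = 183.06.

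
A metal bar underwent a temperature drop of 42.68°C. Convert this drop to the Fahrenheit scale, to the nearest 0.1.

76.8°F

Only the scale ratio 1.8 matters for a change in temperature.
42.68 × 1.8 = 76.8.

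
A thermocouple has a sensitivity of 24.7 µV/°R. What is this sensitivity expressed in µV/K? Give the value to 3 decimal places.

44.460 µV/K

Since only a temperature interval is involved, the additive offset between the scales drops out.
A change of 1 K is a change of 1.8°R, so per K the value is 24.7 × 1.8 = 44.460.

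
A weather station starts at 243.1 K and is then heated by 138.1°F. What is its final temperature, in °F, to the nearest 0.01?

Initial temperature in Celsius: 243.1 - 273.15 = -30.0500°C.
The 138.1°F change is an interval, so only the factor 5/9 applies: +138.1 × 5/9 = +76.7222°C.
Final Celsius temperature: -30.0500 + 76.7222 = 46.6722°C.
In Fahrenheit: 46.6722 × 1.8 + 32 = 116.01°F.

116.01°F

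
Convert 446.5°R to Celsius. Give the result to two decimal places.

In Celsius: (446.5 - 491.67) × 5/9 = -25.0944°C.

-25.09°C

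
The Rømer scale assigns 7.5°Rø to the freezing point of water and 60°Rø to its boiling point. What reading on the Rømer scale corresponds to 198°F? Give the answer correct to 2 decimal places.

First in Celsius: (198 - 32) × 5/9 = 92.2222°C.
Linearly onto the Rømer scale: 7.5 + (92.2222 / 100) × (60 - 7.5) = 55.92°Rø.

55.92°Rø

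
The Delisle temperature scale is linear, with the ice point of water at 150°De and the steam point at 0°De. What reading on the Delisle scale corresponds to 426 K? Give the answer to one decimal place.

First in Celsius: 426 - 273.15 = 152.8500°C.
Linearly onto the Delisle scale: 150 + (152.8500 / 100) × (0 - 150) = -79.3°De.

-79.3°De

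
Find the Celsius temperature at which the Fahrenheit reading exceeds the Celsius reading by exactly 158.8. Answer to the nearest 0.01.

Let C be the Celsius reading. The Fahrenheit reading is F = 1.8·C + 32.
Require F - C = 158.8: (0.8)·C + 32 = 158.8.
C = (158.8 - 32) / (0.8) = 158.50.

158.50°C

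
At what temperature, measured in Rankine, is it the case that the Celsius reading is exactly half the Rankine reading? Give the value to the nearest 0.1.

4916.7°R

Let R be the Rankine reading. The Celsius reading is C = 5/9·R - 273.15.
Require C = 0.5·R: 5/9·R - 273.15 = 0.5·R.
(1/18)·R = 273.15  ⇒  R = 4916.7.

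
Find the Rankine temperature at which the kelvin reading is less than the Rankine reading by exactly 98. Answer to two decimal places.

Let R be the Rankine reading. The kelvin reading is K = 5/9·R.
Require K - R = -98: (-4/9)·R = -98.
R = (-98) / (-4/9) = 220.50.

220.50°R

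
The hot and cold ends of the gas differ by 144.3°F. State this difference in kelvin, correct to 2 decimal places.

An interval of 1°F corresponds to 5/9 K.
144.3 × 5/9 = 80.17.

80.17 K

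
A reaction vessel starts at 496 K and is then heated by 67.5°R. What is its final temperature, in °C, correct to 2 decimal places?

260.35°C

Initial temperature in Celsius: 496 - 273.15 = 222.8500°C.
The 67.5°R change is an interval, so only the factor 5/9 applies: +67.5 × 5/9 = +37.5000°C.
Final Celsius temperature: 222.8500 + 37.5000 = 260.3500°C.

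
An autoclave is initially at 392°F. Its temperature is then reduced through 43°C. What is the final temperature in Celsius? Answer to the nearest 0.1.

157.0°C

Initial temperature in Celsius: (392 - 32) × 5/9 = 200.0000°C.
Final Celsius temperature: 200.0000 - 43.0000 = 157.0000°C.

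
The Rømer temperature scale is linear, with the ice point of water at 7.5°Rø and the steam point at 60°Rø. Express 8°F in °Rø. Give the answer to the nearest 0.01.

0.50°Rø

First in Celsius: (8 - 32) × 5/9 = -13.3333°C.
Linearly onto the Rømer scale: 7.5 + (-13.3333 / 100) × (60 - 7.5) = 0.50°Rø.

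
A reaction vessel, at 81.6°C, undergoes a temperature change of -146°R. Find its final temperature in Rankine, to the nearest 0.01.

492.55°R

The 146°R change is an interval, so only the factor 5/9 applies: -146 × 5/9 = -81.1111°C.
Final Celsius temperature: 81.6000 - 81.1111 = 0.4889°C.
In Rankine: 0.4889 × 1.8 + 491.67 = 492.55°R.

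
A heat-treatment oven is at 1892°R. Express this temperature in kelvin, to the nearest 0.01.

In Celsius: (1892 - 491.67) × 5/9 = 777.9611°C.
In kelvin: 777.9611 + 273.15 = 1051.11 K.

1051.11 K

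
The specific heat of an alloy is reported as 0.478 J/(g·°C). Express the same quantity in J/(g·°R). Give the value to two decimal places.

0.27 J/(g·°R)

Since only a temperature interval is involved, the additive offset between the scales drops out.
A change of 1°R is a change of 5/9°C, so per °R the value is 0.478 × 5/9 = 0.27.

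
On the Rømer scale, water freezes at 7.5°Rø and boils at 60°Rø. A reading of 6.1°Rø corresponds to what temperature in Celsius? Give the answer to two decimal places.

Linear interpolation between the fixed points: C = (6.1 - 7.5) × 100 / (60 - 7.5) = -2.6667°C.

-2.67°C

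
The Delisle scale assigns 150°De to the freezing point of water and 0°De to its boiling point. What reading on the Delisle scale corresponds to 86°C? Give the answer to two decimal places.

Linearly onto the Delisle scale: 150 + (86.0000 / 100) × (0 - 150) = 21.00°De.

21.00°De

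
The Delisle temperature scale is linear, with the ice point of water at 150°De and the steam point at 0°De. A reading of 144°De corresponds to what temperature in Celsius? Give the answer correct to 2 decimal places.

4.00°C

Linear interpolation between the fixed points: C = (144 - 150) × 100 / (0 - 150) = 4.0000°C.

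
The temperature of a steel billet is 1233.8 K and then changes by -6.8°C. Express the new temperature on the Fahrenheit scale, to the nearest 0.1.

1748.9°F

Initial temperature in Celsius: 1233.8 - 273.15 = 960.6500°C.
Final Celsius temperature: 960.6500 - 6.8000 = 953.8500°C.
In Fahrenheit: 953.8500 × 1.8 + 32 = 1748.9°F.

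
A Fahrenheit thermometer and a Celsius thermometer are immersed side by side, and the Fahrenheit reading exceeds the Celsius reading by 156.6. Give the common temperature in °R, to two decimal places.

772.02°R

Let x be the Fahrenheit reading; then the Celsius reading is 5/9·x - 17.7778.
(5/9·x - 17.7778) - x = -156.6  ⇒  (-4/9)·x = -138.822  ⇒  x = 312.3500°F.
In Celsius: (312.35 - 32) × 5/9 = 155.7500°C.
In Rankine: 155.7500 × 1.8 + 491.67 = 772.02°R.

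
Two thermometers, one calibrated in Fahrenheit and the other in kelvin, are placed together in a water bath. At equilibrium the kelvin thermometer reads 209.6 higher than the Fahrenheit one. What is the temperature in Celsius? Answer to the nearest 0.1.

39.4°C

Let x be the Fahrenheit reading; then the kelvin reading is 5/9·x + 255.372.
(5/9·x + 255.372) - x = 209.6  ⇒  (-4/9)·x = -45.7722  ⇒  x = 102.9875°F.
In Celsius: (102.9875 - 32) × 5/9 = 39.4°C.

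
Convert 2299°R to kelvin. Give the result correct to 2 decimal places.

In Celsius: (2299 - 491.67) × 5/9 = 1004.0722°C.
In kelvin: 1004.0722 + 273.15 = 1277.22 K.

1277.22 K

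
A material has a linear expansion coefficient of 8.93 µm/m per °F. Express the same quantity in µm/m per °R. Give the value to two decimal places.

Since only a temperature interval is involved, the additive offset between the scales drops out.
A change of 1°R is a change of 1°F, so per °R the value is 8.93 × 1 = 8.93.

8.93 µm/m per °R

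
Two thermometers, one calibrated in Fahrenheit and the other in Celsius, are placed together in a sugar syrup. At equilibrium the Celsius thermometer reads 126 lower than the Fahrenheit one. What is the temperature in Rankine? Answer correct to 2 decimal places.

703.17°R

Let x be the Fahrenheit reading; then the Celsius reading is 5/9·x - 17.7778.
(5/9·x - 17.7778) - x = -126  ⇒  (-4/9)·x = -108.222  ⇒  x = 243.5000°F.
In Celsius: (243.5 - 32) × 5/9 = 117.5000°C.
In Rankine: 117.5000 × 1.8 + 491.67 = 703.17°R.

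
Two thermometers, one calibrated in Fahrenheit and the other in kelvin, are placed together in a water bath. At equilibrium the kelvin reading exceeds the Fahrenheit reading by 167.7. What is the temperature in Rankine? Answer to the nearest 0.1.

Let x be the Fahrenheit reading; then the kelvin reading is 5/9·x + 255.372.
(5/9·x + 255.372) - x = 167.7  ⇒  (-4/9)·x = -87.6722  ⇒  x = 197.2625°F.
In Celsius: (197.2625 - 32) × 5/9 = 91.8125°C.
In Rankine: 91.8125 × 1.8 + 491.67 = 656.9°R.

656.9°R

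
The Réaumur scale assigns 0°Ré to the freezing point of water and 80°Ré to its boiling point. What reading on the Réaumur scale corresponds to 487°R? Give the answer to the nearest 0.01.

First in Celsius: (487 - 491.67) × 5/9 = -2.5944°C.
Linearly onto the Réaumur scale: 0 + (-2.5944 / 100) × (80 - 0) = -2.08°Ré.

-2.08°Ré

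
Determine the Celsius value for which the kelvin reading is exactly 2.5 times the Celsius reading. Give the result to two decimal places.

Let C be the Celsius reading. The kelvin reading is K = 1·C + 273.15.
Require K = 2.5·C: 1·C + 273.15 = 2.5·C.
(-1.5)·C = -273.15  ⇒  C = 182.10.

182.10°C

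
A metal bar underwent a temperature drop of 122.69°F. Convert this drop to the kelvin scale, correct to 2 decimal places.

68.16 K

An interval of 1°F corresponds to 5/9 K.
122.69 × 5/9 = 68.16.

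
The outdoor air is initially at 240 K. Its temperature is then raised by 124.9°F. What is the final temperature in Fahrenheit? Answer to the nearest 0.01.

Initial temperature in Celsius: 240 - 273.15 = -33.1500°C.
The 124.9°F change is an interval, so only the factor 5/9 applies: +124.9 × 5/9 = +69.3889°C.
Final Celsius temperature: -33.1500 + 69.3889 = 36.2389°C.
In Fahrenheit: 36.2389 × 1.8 + 32 = 97.23°F.

97.23°F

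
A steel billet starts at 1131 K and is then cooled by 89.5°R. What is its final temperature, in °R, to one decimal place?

1946.3°R

Initial temperature in Celsius: 1131 - 273.15 = 857.8500°C.
The 89.5°R change is an interval, so only the factor 5/9 applies: -89.5 × 5/9 = -49.7222°C.
Final Celsius temperature: 857.8500 - 49.7222 = 808.1278°C.
In Rankine: 808.1278 × 1.8 + 491.67 = 1946.3°R.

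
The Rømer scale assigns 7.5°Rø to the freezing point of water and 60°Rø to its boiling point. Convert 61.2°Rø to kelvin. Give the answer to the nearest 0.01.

375.44 K

Linear interpolation between the fixed points: C = (61.2 - 7.5) × 100 / (60 - 7.5) = 102.2857°C.
Then 102.2857 + 273.15 = 375.44 K.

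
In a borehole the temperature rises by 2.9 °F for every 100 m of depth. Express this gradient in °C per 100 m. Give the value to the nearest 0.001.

Since only a temperature interval is involved, the additive offset between the scales drops out.
A change of 1°F is a change of 5/9°C, so 2.9 × 5/9 = 1.611.

1.611 °C/100 m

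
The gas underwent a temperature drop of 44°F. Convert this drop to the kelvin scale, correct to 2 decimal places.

An interval of 1°F corresponds to 5/9 K.
44 × 5/9 = 24.44.

24.44 K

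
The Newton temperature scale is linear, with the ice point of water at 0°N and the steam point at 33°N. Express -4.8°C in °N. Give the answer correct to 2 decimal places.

-1.58°N

Linearly onto the Newton scale: 0 + (-4.8000 / 100) × (33 - 0) = -1.58°N.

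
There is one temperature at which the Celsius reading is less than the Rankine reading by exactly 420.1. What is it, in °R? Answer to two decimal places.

330.64°R

Let R be the Rankine reading. The Celsius reading is C = 5/9·R - 273.15.
Require C - R = -420.1: (-4/9)·R - 273.15 = -420.1.
R = (-420.1 + 273.15) / (-4/9) = 330.64.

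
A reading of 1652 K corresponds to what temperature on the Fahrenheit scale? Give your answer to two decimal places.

In Celsius: 1652 - 273.15 = 1378.8500°C.
In Fahrenheit: 1378.8500 × 1.8 + 32 = 2513.93°F.

2513.93°F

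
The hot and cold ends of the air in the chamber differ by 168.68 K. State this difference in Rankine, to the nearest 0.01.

For a temperature interval the offset drops out; only the factor 1.8 applies.
168.68 × 1.8 = 303.62.

303.62°R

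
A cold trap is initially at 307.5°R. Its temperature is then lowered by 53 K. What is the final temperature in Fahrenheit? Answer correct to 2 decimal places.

-247.57°F

Initial temperature in Celsius: (307.5 - 491.67) × 5/9 = -102.3167°C.
The 53 K change is an interval; Kelvin and Celsius degrees are the same size, so ΔC = -53°C.
Final Celsius temperature: -102.3167 - 53.0000 = -155.3167°C.
In Fahrenheit: -155.3167 × 1.8 + 32 = -247.57°F.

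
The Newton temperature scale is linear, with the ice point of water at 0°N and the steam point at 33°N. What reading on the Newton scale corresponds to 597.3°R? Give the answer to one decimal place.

19.4°N

First in Celsius: (597.3 - 491.67) × 5/9 = 58.6833°C.
Linearly onto the Newton scale: 0 + (58.6833 / 100) × (33 - 0) = 19.4°N.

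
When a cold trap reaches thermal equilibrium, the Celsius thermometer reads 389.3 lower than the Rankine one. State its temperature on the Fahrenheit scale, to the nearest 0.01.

Let x be the Rankine reading; then the Celsius reading is 5/9·x - 273.15.
(5/9·x - 273.15) - x = -389.3  ⇒  (-4/9)·x = -116.15  ⇒  x = 261.3375°R.
In Celsius: (261.3375 - 491.67) × 5/9 = -127.9625°C.
In Fahrenheit: -127.9625 × 1.8 + 32 = -198.33°F.

-198.33°F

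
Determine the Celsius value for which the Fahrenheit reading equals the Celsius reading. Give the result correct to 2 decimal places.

-40.00°C

Let C be the Celsius reading. The Fahrenheit reading is F = 1.8·C + 32.
Set F = C: 1.8·C + 32 = C.
(0.8)·C = -32  ⇒  C = -40.00.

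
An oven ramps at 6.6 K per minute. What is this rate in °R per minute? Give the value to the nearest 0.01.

11.88 °R/minute

Since only a temperature interval is involved, the additive offset between the scales drops out.
A change of 1 K is a change of 1.8°R, so 6.6 × 1.8 = 11.88.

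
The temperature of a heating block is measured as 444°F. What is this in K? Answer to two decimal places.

In Celsius: (444 - 32) × 5/9 = 228.8889°C.
In kelvin: 228.8889 + 273.15 = 502.04 K.

502.04 K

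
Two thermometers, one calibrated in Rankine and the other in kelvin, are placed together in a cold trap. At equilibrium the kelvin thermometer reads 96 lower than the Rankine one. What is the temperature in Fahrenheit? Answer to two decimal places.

Let x be the Rankine reading; then the kelvin reading is 5/9·x.
(5/9·x) - x = -96  ⇒  (-4/9)·x = -96  ⇒  x = 216.0000°R.
In Celsius: (216 - 491.67) × 5/9 = -153.1500°C.
In Fahrenheit: -153.1500 × 1.8 + 32 = -243.67°F.

-243.67°F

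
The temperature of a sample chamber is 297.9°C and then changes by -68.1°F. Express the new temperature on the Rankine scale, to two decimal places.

959.79°R

The 68.1°F change is an interval, so only the factor 5/9 applies: -68.1 × 5/9 = -37.8333°C.
Final Celsius temperature: 297.9000 - 37.8333 = 260.0667°C.
In Rankine: 260.0667 × 1.8 + 491.67 = 959.79°R.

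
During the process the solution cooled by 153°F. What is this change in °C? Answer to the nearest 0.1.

85.0°C

An interval of 1°F corresponds to 5/9°C.
153 × 5/9 = 85.0.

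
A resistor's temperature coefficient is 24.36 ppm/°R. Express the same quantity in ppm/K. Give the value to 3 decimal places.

Since only a temperature interval is involved, the additive offset between the scales drops out.
A change of 1 K is a change of 1.8°R, so per K the value is 24.36 × 1.8 = 43.848.

43.848 ppm/K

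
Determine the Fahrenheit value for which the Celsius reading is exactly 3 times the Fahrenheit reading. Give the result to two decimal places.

-7.27°F

Let F be the Fahrenheit reading. The Celsius reading is C = 5/9·F - 17.7778.
Require C = 3·F: 5/9·F - 17.7778 = 3·F.
(-22/9)·F = 17.7778  ⇒  F = -7.27.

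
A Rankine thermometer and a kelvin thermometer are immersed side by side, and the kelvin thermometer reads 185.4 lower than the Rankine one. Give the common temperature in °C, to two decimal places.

-41.40°C

Let x be the Rankine reading; then the kelvin reading is 5/9·x.
(5/9·x) - x = -185.4  ⇒  (-4/9)·x = -185.4  ⇒  x = 417.1500°R.
In Celsius: (417.15 - 491.67) × 5/9 = -41.40°C.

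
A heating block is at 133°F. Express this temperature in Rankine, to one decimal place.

In Celsius: (133 - 32) × 5/9 = 56.1111°C.
In Rankine: 56.1111 × 1.8 + 491.67 = 592.7°R.

592.7°R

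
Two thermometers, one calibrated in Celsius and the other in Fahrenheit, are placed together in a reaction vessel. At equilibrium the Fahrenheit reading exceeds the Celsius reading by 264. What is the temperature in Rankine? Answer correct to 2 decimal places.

Let x be the Celsius reading; then the Fahrenheit reading is 1.8·x + 32.
(1.8·x + 32) - x = 264  ⇒  (0.8)·x = 232  ⇒  x = 290.0000°C.
In Rankine: 290.0000 × 1.8 + 491.67 = 1013.67°R.

1013.67°R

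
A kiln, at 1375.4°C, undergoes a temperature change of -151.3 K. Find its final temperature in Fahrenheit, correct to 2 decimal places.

The 151.3 K change is an interval; Kelvin and Celsius degrees are the same size, so ΔC = -151.3°C.
Final Celsius temperature: 1375.4000 - 151.3000 = 1224.1000°C.
In Fahrenheit: 1224.1000 × 1.8 + 32 = 2235.38°F.

2235.38°F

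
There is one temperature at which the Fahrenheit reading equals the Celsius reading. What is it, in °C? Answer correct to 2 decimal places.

Let C be the Celsius reading. The Fahrenheit reading is F = 1.8·C + 32.
Set F = C: 1.8·C + 32 = C.
(0.8)·C = -32  ⇒  C = -40.00.

-40.00°C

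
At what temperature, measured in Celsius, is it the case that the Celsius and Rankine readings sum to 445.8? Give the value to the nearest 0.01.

-16.38°C

Let C be the Celsius reading. The Rankine reading is R = 1.8·C + 491.67.
Require C + R = 445.8: (2.8)·C + 491.67 = 445.8.
C = (445.8 - 491.67) / (2.8) = -16.38.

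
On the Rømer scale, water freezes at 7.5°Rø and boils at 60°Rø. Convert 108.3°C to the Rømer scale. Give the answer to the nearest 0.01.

Linearly onto the Rømer scale: 7.5 + (108.3000 / 100) × (60 - 7.5) = 64.36°Rø.

64.36°Rø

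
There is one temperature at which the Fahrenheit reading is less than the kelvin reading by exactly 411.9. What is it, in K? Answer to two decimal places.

Let K be the kelvin reading. The Fahrenheit reading is F = 1.8·K - 459.67.
Require F - K = -411.9: (0.8)·K - 459.67 = -411.9.
K = (-411.9 + 459.67) / (0.8) = 59.71.

59.71 K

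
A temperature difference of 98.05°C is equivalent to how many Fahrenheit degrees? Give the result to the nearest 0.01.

Only the scale ratio 1.8 matters for a change in temperature.
98.05 × 1.8 = 176.49.

176.49°F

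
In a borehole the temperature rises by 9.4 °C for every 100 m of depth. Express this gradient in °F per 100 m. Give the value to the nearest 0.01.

16.92 °F/100 m

Since only a temperature interval is involved, the additive offset between the scales drops out.
A change of 1°C is a change of 1.8°F, so 9.4 × 1.8 = 16.92.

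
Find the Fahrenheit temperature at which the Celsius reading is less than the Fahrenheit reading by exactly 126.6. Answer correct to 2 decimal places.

244.85°F

Let F be the Fahrenheit reading. The Celsius reading is C = 5/9·F - 17.7778.
Require C - F = -126.6: (-4/9)·F - 17.7778 = -126.6.
F = (-126.6 + 17.7778) / (-4/9) = 244.85.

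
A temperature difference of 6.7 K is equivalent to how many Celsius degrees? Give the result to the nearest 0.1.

Kelvin and Celsius degrees are the same size, so the interval is unchanged: 6.7.

6.7°C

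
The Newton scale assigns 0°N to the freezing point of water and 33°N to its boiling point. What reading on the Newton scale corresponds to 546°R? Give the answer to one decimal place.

First in Celsius: (546 - 491.67) × 5/9 = 30.1833°C.
Linearly onto the Newton scale: 0 + (30.1833 / 100) × (33 - 0) = 10.0°N.

10.0°N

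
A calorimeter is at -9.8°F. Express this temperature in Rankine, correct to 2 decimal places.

In Celsius: (-9.8 - 32) × 5/9 = -23.2222°C.
In Rankine: -23.2222 × 1.8 + 491.67 = 449.87°R.

449.87°R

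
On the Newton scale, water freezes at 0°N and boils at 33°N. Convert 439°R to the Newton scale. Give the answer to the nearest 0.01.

First in Celsius: (439 - 491.67) × 5/9 = -29.2611°C.
Linearly onto the Newton scale: 0 + (-29.2611 / 100) × (33 - 0) = -9.66°N.

-9.66°N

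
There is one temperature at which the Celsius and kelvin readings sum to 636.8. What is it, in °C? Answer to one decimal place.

181.8°C

Let C be the Celsius reading. The kelvin reading is K = 1·C + 273.15.
Require C + K = 636.8: (2)·C + 273.15 = 636.8.
C = (636.8 - 273.15) / (2) = 181.8.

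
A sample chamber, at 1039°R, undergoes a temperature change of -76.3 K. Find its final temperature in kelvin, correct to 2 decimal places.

500.92 K

Initial temperature in Celsius: (1039 - 491.67) × 5/9 = 304.0722°C.
The 76.3 K change is an interval; Kelvin and Celsius degrees are the same size, so ΔC = -76.3°C.
Final Celsius temperature: 304.0722 - 76.3000 = 227.7722°C.
In kelvin: 227.7722 + 273.15 = 500.92 K.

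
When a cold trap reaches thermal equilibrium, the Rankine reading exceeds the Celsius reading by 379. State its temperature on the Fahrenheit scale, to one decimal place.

-221.5°F

Let x be the Rankine reading; then the Celsius reading is 5/9·x - 273.15.
(5/9·x - 273.15) - x = -379  ⇒  (-4/9)·x = -105.85  ⇒  x = 238.1625°R.
In Celsius: (238.1625 - 491.67) × 5/9 = -140.8375°C.
In Fahrenheit: -140.8375 × 1.8 + 32 = -221.5°F.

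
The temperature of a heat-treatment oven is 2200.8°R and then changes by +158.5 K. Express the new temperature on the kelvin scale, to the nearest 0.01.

Initial temperature in Celsius: (2200.8 - 491.67) × 5/9 = 949.5167°C.
The 158.5 K change is an interval; Kelvin and Celsius degrees are the same size, so ΔC = +158.5°C.
Final Celsius temperature: 949.5167 + 158.5000 = 1108.0167°C.
In kelvin: 1108.0167 + 273.15 = 1381.17 K.

1381.17 K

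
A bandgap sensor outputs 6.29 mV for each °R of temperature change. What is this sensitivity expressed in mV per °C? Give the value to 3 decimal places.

The quantity depends on a temperature interval, so only the ratio of degree sizes applies; the offset between the scales is irrelevant.
A change of 1°C is a change of 1.8°R, so per °C the value is 6.29 × 1.8 = 11.322.

11.322 mV per °C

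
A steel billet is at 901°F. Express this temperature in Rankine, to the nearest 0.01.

1360.67°R

In Celsius: (901 - 32) × 5/9 = 482.7778°C.
In Rankine: 482.7778 × 1.8 + 491.67 = 1360.67°R.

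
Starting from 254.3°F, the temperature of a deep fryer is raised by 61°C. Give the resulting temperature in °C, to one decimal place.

Initial temperature in Celsius: (254.3 - 32) × 5/9 = 123.5000°C.
Final Celsius temperature: 123.5000 + 61.0000 = 184.5000°C.

184.5°C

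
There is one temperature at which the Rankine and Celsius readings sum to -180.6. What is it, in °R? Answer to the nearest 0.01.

Let R be the Rankine reading. The Celsius reading is C = 5/9·R - 273.15.
Require R + C = -180.6: (14/9)·R - 273.15 = -180.6.
R = (-180.6 + 273.15) / (14/9) = 59.50.

59.50°R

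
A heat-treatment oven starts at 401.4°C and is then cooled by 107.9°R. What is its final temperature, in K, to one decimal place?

The 107.9°R change is an interval, so only the factor 5/9 applies: -107.9 × 5/9 = -59.9444°C.
Final Celsius temperature: 401.4000 - 59.9444 = 341.4556°C.
In kelvin: 341.4556 + 273.15 = 614.6 K.

614.6 K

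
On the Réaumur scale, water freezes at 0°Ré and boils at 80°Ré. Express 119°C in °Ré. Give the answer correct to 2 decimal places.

Linearly onto the Réaumur scale: 0 + (119.0000 / 100) × (80 - 0) = 95.20°Ré.

95.20°Ré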